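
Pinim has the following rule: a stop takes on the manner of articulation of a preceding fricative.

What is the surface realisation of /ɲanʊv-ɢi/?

The rule targets /ɢ/ (voiced uvular stop), which sits after the trigger /v/ (fricative).
Changing only its manner to fricative gives [ʁ] — the voiced uvular fricative.

[ɲanʊvʁi]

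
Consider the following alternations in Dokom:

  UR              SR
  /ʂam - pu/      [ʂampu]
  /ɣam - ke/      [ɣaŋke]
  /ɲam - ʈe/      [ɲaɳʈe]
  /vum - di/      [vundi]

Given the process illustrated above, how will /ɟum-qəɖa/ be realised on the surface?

The data show regressive place assimilation: /m/ → [ŋ] before /k/; /m/ → [ɳ] before /ʈ/; /m/ → [n] before /d/. In each pair only place changes, matching the following consonant, while manner and voice stay constant.
Nothing changes in [ʂampu]: there the adjacent consonants already agree in place (/m/ and /p/ are both bilabial), so this form is consistent with the same rule.
The rule targets /m/ (voiced bilabial nasal), which sits before the trigger /q/ (uvular).
A voiced uvular nasal is [ɴ], so the surface segment is [ɴ].

[ɟuɴqəɖa]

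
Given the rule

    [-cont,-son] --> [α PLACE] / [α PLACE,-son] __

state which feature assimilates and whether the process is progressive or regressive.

The rule copies the place features (abbreviated [PLACE]) from the environment onto the target, so the assimilating feature is place.
The conditioning segment sits to the left of the focus bar, meaning the trigger precedes the segment that changes — progressive assimilation.

progressive place assimilation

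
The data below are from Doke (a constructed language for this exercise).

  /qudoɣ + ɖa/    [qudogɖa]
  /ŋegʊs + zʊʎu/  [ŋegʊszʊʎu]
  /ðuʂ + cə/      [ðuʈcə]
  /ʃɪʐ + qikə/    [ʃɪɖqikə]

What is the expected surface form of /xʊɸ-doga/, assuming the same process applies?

The data show regressive manner assimilation: /ɣ/ → [g] before /ɖ/; /ʂ/ → [ʈ] before /c/; /ʐ/ → [ɖ] before /q/. In each pair only manner changes, matching the following consonant, while place and voice stay constant.
Nothing changes in [ŋegʊszʊʎu]: there the adjacent consonants already agree in manner (/s/ and /z/ are both fricatives), so this form is consistent with the same rule.
The rule targets /ɸ/ (voiceless bilabial fricative), which sits before the trigger /d/ (stop).
A voiceless bilabial stop is [p], so the surface segment is [p].

[xʊpdoga]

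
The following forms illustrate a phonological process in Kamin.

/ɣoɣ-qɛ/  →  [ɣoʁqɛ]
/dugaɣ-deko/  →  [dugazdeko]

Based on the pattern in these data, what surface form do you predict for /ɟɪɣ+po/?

[ɟɪβpo]

The data show regressive place assimilation: /ɣ/ → [ʁ] before /q/; /ɣ/ → [z] before /d/. In each pair only place changes, matching the following consonant, while manner and voice stay constant.
The rule targets /ɣ/ (voiced velar fricative), which sits before the trigger /p/ (bilabial).
The voiced bilabial fricative is [β], so /ɣ/ → [β].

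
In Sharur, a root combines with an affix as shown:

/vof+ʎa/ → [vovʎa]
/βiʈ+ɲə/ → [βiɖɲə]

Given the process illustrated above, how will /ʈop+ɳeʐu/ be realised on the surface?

The data show regressive voicing assimilation: /f/ → [v] before /ʎ/; /ʈ/ → [ɖ] before /ɲ/. In each pair only voicing changes, matching the following consonant, while place and manner stay constant.
The rule targets /p/ (voiceless bilabial stop), which sits before the trigger /ɳ/ (voiced).
Changing only its voicing to voiced gives [b] — the voiced bilabial stop.

[ʈobɳeʐu]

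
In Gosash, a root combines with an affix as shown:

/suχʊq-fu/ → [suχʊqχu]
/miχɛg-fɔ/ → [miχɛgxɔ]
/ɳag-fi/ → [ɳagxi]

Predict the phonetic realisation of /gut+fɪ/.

The data show progressive place assimilation: /f/ → [χ] after /q/; /f/ → [x] after /g/. In each pair only place changes, matching the preceding consonant, while manner and voice stay constant.
/f/ is a voiceless labiodental fricative. The preceding trigger /t/ is alveolar, so /f/ must become alveolar as well.
The voiceless alveolar fricative is [s], so /f/ → [s].

[gutsɪ]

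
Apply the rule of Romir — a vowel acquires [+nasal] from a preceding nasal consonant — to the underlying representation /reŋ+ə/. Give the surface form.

The vowel /ə/ is adjacent to the preceding nasal /ŋ/, so it acquires [+nasal] and surfaces as [ə̃].

[reŋə̃]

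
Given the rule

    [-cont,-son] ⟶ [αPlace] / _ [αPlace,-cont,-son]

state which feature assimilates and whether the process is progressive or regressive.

regressive place assimilation

The shared variable α links the value of the place features (abbreviated [Place]) on the target to the same value on the neighbouring segment, so place is the feature that assimilates.
The conditioning segment sits to the right of the focus bar, meaning the trigger follows the segment that changes — regressive assimilation.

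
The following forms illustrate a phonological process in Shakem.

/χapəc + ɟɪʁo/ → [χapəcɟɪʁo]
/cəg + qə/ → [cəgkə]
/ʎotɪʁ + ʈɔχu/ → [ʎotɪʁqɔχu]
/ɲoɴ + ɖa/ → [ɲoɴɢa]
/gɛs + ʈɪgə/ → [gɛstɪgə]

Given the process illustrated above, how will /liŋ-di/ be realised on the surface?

[liŋgi]

The data show progressive place assimilation: /q/ → [k] after /g/; /ʈ/ → [q] after /ʁ/; /ɖ/ → [ɢ] after /ɴ/; /ʈ/ → [t] after /s/. In each pair only place changes, matching the preceding consonant, while manner and voice stay constant.
Nothing changes in [χapəcɟɪʁo]: there the adjacent consonants already agree in place (/ɟ/ and /c/ are both palatal), so this form is consistent with the same rule.
The rule targets /d/ (voiced alveolar stop), which sits after the trigger /ŋ/ (velar).
A voiced velar stop is [g], so the surface segment is [g].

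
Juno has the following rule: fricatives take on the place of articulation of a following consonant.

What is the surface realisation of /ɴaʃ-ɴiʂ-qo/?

[ɴaχɴiχqo]

/ʃ/ is a voiceless postalveolar fricative. The following trigger /ɴ/ is uvular, so /ʃ/ must become uvular as well.
The voiceless uvular fricative is [χ], so /ʃ/ → [χ].
The same rule applies at the second boundary: /ʂ/ → [χ] next to /q/.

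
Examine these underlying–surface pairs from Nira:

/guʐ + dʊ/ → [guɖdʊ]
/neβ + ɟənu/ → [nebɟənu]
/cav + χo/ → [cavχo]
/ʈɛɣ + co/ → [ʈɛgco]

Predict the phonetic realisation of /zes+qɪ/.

[zetqɪ]

The data show regressive manner assimilation: /ʐ/ → [ɖ] before /d/; /β/ → [b] before /ɟ/; /ɣ/ → [g] before /c/. In each pair only manner changes, matching the following consonant, while place and voice stay constant.
No alternation appears in [cavχo]: there the adjacent consonants already agree in manner (/v/ and /χ/ are both fricatives), so this form is consistent with the same rule.
/s/ is a voiceless alveolar fricative. The following trigger /q/ is a stop, so /s/ must become a stop as well.
A voiceless alveolar stop is [t], so the surface segment is [t].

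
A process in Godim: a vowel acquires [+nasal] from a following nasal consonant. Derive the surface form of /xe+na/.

[xẽna]

/e/ sits next to the nasal /n/ and is therefore nasalised to [ẽ].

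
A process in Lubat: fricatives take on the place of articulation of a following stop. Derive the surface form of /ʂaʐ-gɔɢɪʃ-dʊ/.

The rule targets /ʐ/ (voiced retroflex fricative), which sits before the trigger /g/ (velar).
The voiced velar fricative is [ɣ], so /ʐ/ → [ɣ].
At the second juncture, /ʃ/ likewise becomes [s] adjacent to /d/.

[ʂaɣgɔɢɪsdʊ]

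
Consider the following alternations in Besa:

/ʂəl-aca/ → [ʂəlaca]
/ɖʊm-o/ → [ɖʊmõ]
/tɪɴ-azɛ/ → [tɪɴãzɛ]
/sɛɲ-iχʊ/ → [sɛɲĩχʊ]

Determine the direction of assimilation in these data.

progressive

The vowel /o/ surfaces as nasalised [õ] next to the preceding nasal /m/ — it has acquired the [+nasal] feature of its neighbour.
Likewise in the remaining data: /a/ → [ã] after /ɴ/; /i/ → [ĩ] after /ɲ/ — each time a vowel is nasalised next to a preceding nasal.
No change occurs in [ʂəlaca] because the vowel at the boundary is adjacent to an oral consonant, not a nasal (/a/ next to /l/).
Because the conditioning nasal is to the left of the vowel that changes, the process is progressive (perseverative).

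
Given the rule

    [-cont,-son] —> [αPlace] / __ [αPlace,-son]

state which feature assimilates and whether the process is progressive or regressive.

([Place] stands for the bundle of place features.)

regressive place assimilation

The shared variable α links the value of the place features (abbreviated [Place]) on the target to the same value on the neighbouring segment, so place is the feature that assimilates.
Since the environment is written after the underscore, the trigger follows the target; the direction is regressive.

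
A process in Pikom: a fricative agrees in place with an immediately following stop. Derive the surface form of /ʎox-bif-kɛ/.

/x/ is a voiceless velar fricative. The following trigger /b/ is bilabial, so /x/ must become bilabial as well.
A voiceless bilabial fricative is [ɸ], so the surface segment is [ɸ].
At the second juncture, /f/ likewise becomes [x] adjacent to /k/.

[ʎoɸbixkɛ]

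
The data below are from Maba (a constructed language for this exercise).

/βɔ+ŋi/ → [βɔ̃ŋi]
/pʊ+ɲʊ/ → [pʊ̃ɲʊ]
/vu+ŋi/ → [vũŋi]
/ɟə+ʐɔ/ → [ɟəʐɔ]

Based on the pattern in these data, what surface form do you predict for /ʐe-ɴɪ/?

The data show regressive nasality assimilation (vowel nasalisation): /ɔ/ → [ɔ̃] before /ŋ/; /ʊ/ → [ʊ̃] before /ɲ/; /u/ → [ũ] before /ŋ/ — a vowel is nasalised by an immediately following nasal consonant.
No change occurs in [ɟəʐɔ] because the vowel at the boundary is adjacent to an oral consonant, not a nasal (/ə/ next to /ʐ/).
The vowel /e/ is adjacent to the following nasal /ɴ/, so it acquires [+nasal] and surfaces as [ẽ].

[ʐẽɴɪ]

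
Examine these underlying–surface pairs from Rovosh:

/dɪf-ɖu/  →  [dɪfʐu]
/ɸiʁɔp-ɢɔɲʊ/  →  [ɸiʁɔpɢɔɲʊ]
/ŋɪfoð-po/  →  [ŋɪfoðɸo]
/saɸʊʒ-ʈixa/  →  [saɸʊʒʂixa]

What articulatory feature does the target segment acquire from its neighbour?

The segment that alternates is /ɖ/, which surfaces as [ʐ] when adjacent to /f/.
/ɖ/ is a stop while /f/ is a fricative; the output [ʐ] is a fricative, matching the trigger — so the feature that spreads is manner.
The same holds elsewhere in the data: /p/ → [ɸ] after /ð/ (stop → fricative, matching a fricative); /ʈ/ → [ʂ] after /ʒ/ (stop → fricative, matching a fricative) — only manner changes, and always toward the preceding segment.
Nothing changes in [ɸiʁɔpɢɔɲʊ]: there the adjacent consonants already agree in manner (/ɢ/ and /p/ are both stops), so this form is consistent with the same rule.

manner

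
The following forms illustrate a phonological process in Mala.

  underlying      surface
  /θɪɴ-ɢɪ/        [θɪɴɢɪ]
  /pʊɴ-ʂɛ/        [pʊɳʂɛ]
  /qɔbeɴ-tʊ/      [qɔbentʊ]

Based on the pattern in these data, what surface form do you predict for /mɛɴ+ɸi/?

The data show regressive place assimilation: /ɴ/ → [ɳ] before /ʂ/; /ɴ/ → [n] before /t/. In each pair only place changes, matching the following consonant, while manner and voice stay constant.
No alternation appears in [θɪɴɢɪ]: there the adjacent consonants already agree in place (/ɴ/ and /ɢ/ are both uvular), so this form is consistent with the same rule.
/ɴ/ is a voiced uvular nasal. The following trigger /ɸ/ is bilabial, so /ɴ/ must become bilabial as well.
Changing only its place to bilabial gives [m] — the voiced bilabial nasal.

[mɛmɸi]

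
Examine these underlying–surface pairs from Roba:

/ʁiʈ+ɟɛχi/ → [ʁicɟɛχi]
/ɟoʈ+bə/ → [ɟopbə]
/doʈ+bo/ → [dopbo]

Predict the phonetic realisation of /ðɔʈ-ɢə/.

The data show regressive place assimilation: /ʈ/ → [c] before /ɟ/; /ʈ/ → [p] before /b/. In each pair only place changes, matching the following consonant, while manner and voice stay constant.
The rule targets /ʈ/ (voiceless retroflex stop), which sits before the trigger /ɢ/ (uvular).
Changing only its place to uvular gives [q] — the voiceless uvular stop.

[ðɔqɢə]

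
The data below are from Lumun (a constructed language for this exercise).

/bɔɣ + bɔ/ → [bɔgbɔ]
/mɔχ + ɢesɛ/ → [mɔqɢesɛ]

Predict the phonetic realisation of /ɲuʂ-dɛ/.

The data show regressive manner assimilation: /ɣ/ → [g] before /b/; /χ/ → [q] before /ɢ/. In each pair only manner changes, matching the following consonant, while place and voice stay constant.
The rule targets /ʂ/ (voiceless retroflex fricative), which sits before the trigger /d/ (stop).
Changing only its manner to stop gives [ʈ] — the voiceless retroflex stop.

[ɲuʈdɛ]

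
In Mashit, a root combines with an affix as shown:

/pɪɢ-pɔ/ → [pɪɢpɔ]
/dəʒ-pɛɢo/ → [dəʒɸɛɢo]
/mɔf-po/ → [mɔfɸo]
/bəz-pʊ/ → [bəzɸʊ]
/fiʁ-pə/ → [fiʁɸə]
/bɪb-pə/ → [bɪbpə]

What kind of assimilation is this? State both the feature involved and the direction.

Comparing underlying and surface forms, /p/ → [ɸ] is the alternation; the neighbouring /ʒ/ is constant.
The change stop → fricative matches the manner of the preceding /ʒ/, identifying this as manner assimilation.
Place and voice are unchanged, so the assimilation is partial, not total.
The other alternating forms pattern the same way: /p/ → [ɸ] after /f/ (stop → fricative, matching a fricative); /p/ → [ɸ] after /z/ (stop → fricative, matching a fricative); /p/ → [ɸ] after /ʁ/ (stop → fricative, matching a fricative) — only manner changes, and always toward the preceding segment.
Nothing changes in [pɪɢpɔ], [bɪbpə]: there the adjacent consonants already agree in manner (/p/ and /ɢ/ are both stops; /p/ and /b/ are both stops), so these forms are consistent with the same rule.
The trigger is the preceding segment, so the direction is progressive (perseverative).

progressive manner assimilation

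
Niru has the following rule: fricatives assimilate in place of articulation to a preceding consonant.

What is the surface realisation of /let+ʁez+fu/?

/ʁ/ is a voiced uvular fricative. The preceding trigger /t/ is alveolar, so /ʁ/ must become alveolar as well.
The voiced alveolar fricative is [z], so /ʁ/ → [z].
The same rule applies at the second boundary: /f/ → [s] next to /z/.

[letzezsu]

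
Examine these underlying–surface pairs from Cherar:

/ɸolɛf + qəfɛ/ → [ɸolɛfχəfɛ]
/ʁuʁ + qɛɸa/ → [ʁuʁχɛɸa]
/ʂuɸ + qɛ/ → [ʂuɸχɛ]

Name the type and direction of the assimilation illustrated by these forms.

The segment that alternates is /q/, which surfaces as [χ] when adjacent to /f/.
The change stop → fricative matches the manner of the preceding /f/, identifying this as manner assimilation.
Place and voice are unchanged, so the assimilation is partial, not total.
The same holds elsewhere in the data: /q/ → [χ] after /ʁ/ (stop → fricative, matching a fricative); /q/ → [χ] after /ɸ/ (stop → fricative, matching a fricative) — only manner changes, and always toward the preceding segment.
Since the segment that changes follows the conditioning segment, the assimilation is progressive.

progressive manner assimilation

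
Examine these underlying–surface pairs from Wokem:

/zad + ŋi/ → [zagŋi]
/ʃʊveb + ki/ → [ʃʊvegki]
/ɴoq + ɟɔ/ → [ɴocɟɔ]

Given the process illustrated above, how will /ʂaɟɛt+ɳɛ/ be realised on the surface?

The data show regressive place assimilation: /d/ → [g] before /ŋ/; /b/ → [g] before /k/; /q/ → [c] before /ɟ/. In each pair only place changes, matching the following consonant, while manner and voice stay constant.
The rule targets /t/ (voiceless alveolar stop), which sits before the trigger /ɳ/ (retroflex).
The voiceless retroflex stop is [ʈ], so /t/ → [ʈ].

[ʂaɟɛʈɳɛ]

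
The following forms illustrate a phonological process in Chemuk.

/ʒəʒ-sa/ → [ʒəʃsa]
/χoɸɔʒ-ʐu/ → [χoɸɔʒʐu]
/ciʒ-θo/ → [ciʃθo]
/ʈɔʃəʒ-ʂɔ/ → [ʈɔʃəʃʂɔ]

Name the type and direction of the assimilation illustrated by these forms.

Underlying /ʒ/ is realised as [ʃ] next to /s/; /s/ itself does not change.
The change voiced → voiceless matches the voicing of the following /s/, identifying this as voicing assimilation.
Place and manner are unchanged, so the assimilation is partial, not total.
The same holds elsewhere in the data: /ʒ/ → [ʃ] before /θ/ (voiced → voiceless, matching voiceless); /ʒ/ → [ʃ] before /ʂ/ (voiced → voiceless, matching voiceless) — only voicing changes, and always toward the following segment.
Nothing changes in [χoɸɔʒʐu]: there the adjacent consonants already agree in voicing (/ʒ/ and /ʐ/ are both voiced), so this form is consistent with the same rule.
The trigger is the following segment, so the direction is regressive (anticipatory).

regressive voicing assimilation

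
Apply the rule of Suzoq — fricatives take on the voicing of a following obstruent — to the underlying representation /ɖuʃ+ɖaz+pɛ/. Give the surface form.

The rule targets /ʃ/ (voiceless postalveolar fricative), which sits before the trigger /ɖ/ (voiced).
Changing only its voicing to voiced gives [ʒ] — the voiced postalveolar fricative.
The same rule applies at the second boundary: /z/ → [s] next to /p/.

[ɖuʒɖaspɛ]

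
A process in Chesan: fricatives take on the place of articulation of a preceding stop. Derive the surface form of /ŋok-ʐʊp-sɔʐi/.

[ŋokɣʊpɸɔʐi]

The rule targets /ʐ/ (voiced retroflex fricative), which sits after the trigger /k/ (velar).
Changing only its place to velar gives [ɣ] — the voiced velar fricative.
At the second juncture, /s/ likewise becomes [ɸ] adjacent to /p/.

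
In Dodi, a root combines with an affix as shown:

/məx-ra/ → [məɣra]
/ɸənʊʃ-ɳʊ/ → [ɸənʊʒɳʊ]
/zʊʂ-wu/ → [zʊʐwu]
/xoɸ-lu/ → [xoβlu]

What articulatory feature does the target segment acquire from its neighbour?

voicing

Underlying /x/ is realised as [ɣ] next to /r/; /r/ itself does not change.
/x/ is voiceless while /r/ is voiced; the output [ɣ] is voiced, matching the trigger — so the feature that spreads is voicing.
The same holds elsewhere in the data: /ʃ/ → [ʒ] before /ɳ/ (voiceless → voiced, matching voiced); /ʂ/ → [ʐ] before /w/ (voiceless → voiced, matching voiced); /ɸ/ → [β] before /l/ (voiceless → voiced, matching voiced) — only voicing changes, and always toward the following segment.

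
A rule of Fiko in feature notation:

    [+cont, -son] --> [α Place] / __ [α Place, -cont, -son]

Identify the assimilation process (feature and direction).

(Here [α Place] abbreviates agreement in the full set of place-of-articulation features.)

The shared variable α links the value of the place features (abbreviated [Place]) on the target to the same value on the neighbouring segment, so place is the feature that assimilates.
Since the environment is written after the underscore, the trigger follows the target; the direction is regressive.

regressive place assimilation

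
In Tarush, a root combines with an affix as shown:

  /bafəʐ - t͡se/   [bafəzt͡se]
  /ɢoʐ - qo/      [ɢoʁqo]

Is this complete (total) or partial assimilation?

partial assimilation

The segment that alternates is /ʐ/, which surfaces as [z] when adjacent to /t͡s/.
The change retroflex → alveolar matches the place of the following /t͡s/, identifying this as place assimilation.
Manner and voice are unchanged, so the assimilation is partial, not total.
The other alternating form patterns the same way: /ʐ/ → [ʁ] before /q/ (retroflex → uvular, matching uvular) — only place changes, and always toward the following segment.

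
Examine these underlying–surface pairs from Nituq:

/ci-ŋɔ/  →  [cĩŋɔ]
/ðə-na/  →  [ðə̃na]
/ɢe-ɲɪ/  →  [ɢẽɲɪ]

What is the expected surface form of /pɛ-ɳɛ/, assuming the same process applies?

The data show regressive nasality assimilation (vowel nasalisation): /i/ → [ĩ] before /ŋ/; /ə/ → [ə̃] before /n/; /e/ → [ẽ] before /ɲ/ — a vowel is nasalised by an immediately following nasal consonant.
The vowel /ɛ/ is adjacent to the following nasal /ɳ/, so it acquires [+nasal] and surfaces as [ɛ̃].

[pɛ̃ɳɛ]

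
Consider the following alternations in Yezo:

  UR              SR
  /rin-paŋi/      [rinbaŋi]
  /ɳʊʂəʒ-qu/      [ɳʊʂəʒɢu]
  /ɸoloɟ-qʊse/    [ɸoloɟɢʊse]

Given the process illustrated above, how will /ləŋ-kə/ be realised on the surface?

The data show progressive voicing assimilation: /p/ → [b] after /n/; /q/ → [ɢ] after /ʒ/; /q/ → [ɢ] after /ɟ/. In each pair only voicing changes, matching the preceding consonant, while place and manner stay constant.
The rule targets /k/ (voiceless velar stop), which sits after the trigger /ŋ/ (voiced).
Changing only its voicing to voiced gives [g] — the voiced velar stop.

[ləŋgə]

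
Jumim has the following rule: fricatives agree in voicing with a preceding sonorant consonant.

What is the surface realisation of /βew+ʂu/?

The rule targets /ʂ/ (voiceless retroflex fricative), which sits after the trigger /w/ (voiced).
Changing only its voicing to voiced gives [ʐ] — the voiced retroflex fricative.

[βewʐu]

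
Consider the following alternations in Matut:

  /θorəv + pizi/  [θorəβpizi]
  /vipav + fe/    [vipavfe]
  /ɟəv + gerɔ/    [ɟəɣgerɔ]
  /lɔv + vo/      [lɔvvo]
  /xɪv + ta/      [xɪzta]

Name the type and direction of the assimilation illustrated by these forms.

regressive place assimilation

The segment that alternates is /v/, which surfaces as [β] when adjacent to /p/.
The change labiodental → bilabial matches the place of the following /p/, identifying this as place assimilation.
Manner and voice are unchanged, so the assimilation is partial, not total.
The same holds elsewhere in the data: /v/ → [ɣ] before /g/ (labiodental → velar, matching velar); /v/ → [z] before /t/ (labiodental → alveolar, matching alveolar) — only place changes, and always toward the following segment.
No alternation appears in [vipavfe], [lɔvvo]: there the adjacent consonants already agree in place (/v/ and /f/ are both labiodental; /v/ and /v/ are both labiodental), so these forms are consistent with the same rule.
The trigger is the following segment, so the direction is regressive (anticipatory).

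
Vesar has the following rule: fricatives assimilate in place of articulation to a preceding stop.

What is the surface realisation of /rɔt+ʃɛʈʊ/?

/ʃ/ is a voiceless postalveolar fricative. The preceding trigger /t/ is alveolar, so /ʃ/ must become alveolar as well.
The voiceless alveolar fricative is [s], so /ʃ/ → [s].

[rɔtsɛʈʊ]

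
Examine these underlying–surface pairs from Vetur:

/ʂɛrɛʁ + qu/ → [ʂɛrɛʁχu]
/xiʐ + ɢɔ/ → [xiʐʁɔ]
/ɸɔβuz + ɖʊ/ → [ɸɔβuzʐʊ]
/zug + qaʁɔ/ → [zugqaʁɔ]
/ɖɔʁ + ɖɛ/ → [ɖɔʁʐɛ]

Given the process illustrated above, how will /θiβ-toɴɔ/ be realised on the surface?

The data show progressive manner assimilation: /q/ → [χ] after /ʁ/; /ɢ/ → [ʁ] after /ʐ/; /ɖ/ → [ʐ] after /z/; /ɖ/ → [ʐ] after /ʁ/. In each pair only manner changes, matching the preceding consonant, while place and voice stay constant.
Nothing changes in [zugqaʁɔ]: there the adjacent consonants already agree in manner (/q/ and /g/ are both stops), so this form is consistent with the same rule.
/t/ is a voiceless alveolar stop. The preceding trigger /β/ is a fricative, so /t/ must become a fricative as well.
A voiceless alveolar fricative is [s], so the surface segment is [s].

[θiβsoɴɔ]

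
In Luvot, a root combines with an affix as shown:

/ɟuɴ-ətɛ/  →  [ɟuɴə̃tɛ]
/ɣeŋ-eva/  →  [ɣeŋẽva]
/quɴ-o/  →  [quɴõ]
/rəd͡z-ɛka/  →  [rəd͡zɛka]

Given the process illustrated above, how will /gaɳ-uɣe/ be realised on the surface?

[gaɳũɣe]

The data show progressive nasality assimilation (vowel nasalisation): /ə/ → [ə̃] after /ɴ/; /e/ → [ẽ] after /ŋ/; /o/ → [õ] after /ɴ/ — a vowel is nasalised by an immediately preceding nasal consonant.
No change occurs in [rəd͡zɛka] because the vowel at the boundary is adjacent to an oral consonant, not a nasal (/ɛ/ next to /d͡z/).
/u/ sits next to the nasal /ɳ/ and is therefore nasalised to [ũ].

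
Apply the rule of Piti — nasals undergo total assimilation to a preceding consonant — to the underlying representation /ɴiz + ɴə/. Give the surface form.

/ɴ/ is the segment targeted by the rule; it sits immediately after /z/, so it assimilates completely and surfaces as [z].

[ɴizzə]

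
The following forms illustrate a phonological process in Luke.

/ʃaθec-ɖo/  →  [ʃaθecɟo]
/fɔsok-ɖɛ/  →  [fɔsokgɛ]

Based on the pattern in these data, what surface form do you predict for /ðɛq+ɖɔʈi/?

[ðɛqɢɔʈi]

The data show progressive place assimilation: /ɖ/ → [ɟ] after /c/; /ɖ/ → [g] after /k/. In each pair only place changes, matching the preceding consonant, while manner and voice stay constant.
/ɖ/ is a voiced retroflex stop. The preceding trigger /q/ is uvular, so /ɖ/ must become uvular as well.
The voiced uvular stop is [ɢ], so /ɖ/ → [ɢ].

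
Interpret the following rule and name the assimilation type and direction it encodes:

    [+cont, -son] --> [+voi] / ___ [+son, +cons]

regressive voicing assimilation

The structural change is [+voi], and the conditioning segment [+son, +cons] (a sonorant consonant) is itself voiced, so the target comes to share the voicing of its neighbour — voicing assimilation.
The conditioning segment sits to the right of the focus bar, meaning the trigger follows the segment that changes — regressive assimilation.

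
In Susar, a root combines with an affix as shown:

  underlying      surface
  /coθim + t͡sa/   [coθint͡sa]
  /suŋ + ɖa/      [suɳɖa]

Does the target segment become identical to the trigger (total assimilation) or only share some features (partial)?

partial assimilation

Underlying /m/ is realised as [n] next to /t͡s/; /t͡s/ itself does not change.
The change bilabial → alveolar matches the place of the following /t͡s/, identifying this as place assimilation.
Manner and voice are unchanged, so the assimilation is partial, not total.
The other alternating form patterns the same way: /ŋ/ → [ɳ] before /ɖ/ (velar → retroflex, matching retroflex) — only place changes, and always toward the following segment.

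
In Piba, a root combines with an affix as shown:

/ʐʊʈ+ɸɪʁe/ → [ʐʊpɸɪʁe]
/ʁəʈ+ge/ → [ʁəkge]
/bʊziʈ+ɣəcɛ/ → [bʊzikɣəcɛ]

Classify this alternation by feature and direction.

regressive place assimilation

Underlying /ʈ/ is realised as [p] next to /ɸ/; /ɸ/ itself does not change.
/ʈ/ is retroflex while /ɸ/ is bilabial; the output [p] is bilabial, matching the trigger — so the feature that spreads is place.
Manner and voice are unchanged, so the assimilation is partial, not total.
The other alternating forms pattern the same way: /ʈ/ → [k] before /g/ (retroflex → velar, matching velar); /ʈ/ → [k] before /ɣ/ (retroflex → velar, matching velar) — only place changes, and always toward the following segment.
Since the segment that changes precedes the conditioning segment, the assimilation is regressive.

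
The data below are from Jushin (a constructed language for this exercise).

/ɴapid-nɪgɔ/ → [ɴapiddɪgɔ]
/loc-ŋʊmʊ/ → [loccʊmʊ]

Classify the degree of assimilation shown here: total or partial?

Comparing underlying and surface forms, /ŋ/ → [c] is the alternation; the neighbouring /c/ is constant.
The output [c] is identical to the trigger /c/ — every feature (place, manner, voicing) has been copied — so this is total assimilation.
The remaining alternation confirms this: /n/ → [d] after /d/ — in each case the output is a copy of the preceding consonant.

total assimilation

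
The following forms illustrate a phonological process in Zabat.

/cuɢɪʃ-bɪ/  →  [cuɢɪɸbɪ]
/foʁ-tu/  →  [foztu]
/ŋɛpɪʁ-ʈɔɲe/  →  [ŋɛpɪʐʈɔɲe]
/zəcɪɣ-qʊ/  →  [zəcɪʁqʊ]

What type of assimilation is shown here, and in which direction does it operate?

regressive place assimilation

Comparing underlying and surface forms, /ʃ/ → [ɸ] is the alternation; the neighbouring /b/ is constant.
/ʃ/ is postalveolar while /b/ is bilabial; the output [ɸ] is bilabial, matching the trigger — so the feature that spreads is place.
Manner and voice are unchanged, so the assimilation is partial, not total.
The other alternating forms pattern the same way: /ʁ/ → [z] before /t/ (uvular → alveolar, matching alveolar); /ʁ/ → [ʐ] before /ʈ/ (uvular → retroflex, matching retroflex); /ɣ/ → [ʁ] before /q/ (velar → uvular, matching uvular) — only place changes, and always toward the following segment.
The trigger is the following segment, so the direction is regressive (anticipatory).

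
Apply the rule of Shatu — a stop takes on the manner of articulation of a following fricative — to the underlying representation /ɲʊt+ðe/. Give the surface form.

The rule targets /t/ (voiceless alveolar stop), which sits before the trigger /ð/ (fricative).
The voiceless alveolar fricative is [s], so /t/ → [s].

[ɲʊsðe]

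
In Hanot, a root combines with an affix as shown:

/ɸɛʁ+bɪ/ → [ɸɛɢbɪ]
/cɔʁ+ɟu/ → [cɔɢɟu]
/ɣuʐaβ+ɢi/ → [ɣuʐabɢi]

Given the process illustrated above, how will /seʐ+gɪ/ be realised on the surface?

The data show regressive manner assimilation: /ʁ/ → [ɢ] before /b/; /ʁ/ → [ɢ] before /ɟ/; /β/ → [b] before /ɢ/. In each pair only manner changes, matching the following consonant, while place and voice stay constant.
The rule targets /ʐ/ (voiced retroflex fricative), which sits before the trigger /g/ (stop).
A voiced retroflex stop is [ɖ], so the surface segment is [ɖ].

[seɖgɪ]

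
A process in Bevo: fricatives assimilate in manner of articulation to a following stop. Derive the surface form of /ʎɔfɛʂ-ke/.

[ʎɔfɛʈke]

/ʂ/ is a voiceless retroflex fricative. The following trigger /k/ is a stop, so /ʂ/ must become a stop as well.
A voiceless retroflex stop is [ʈ], so the surface segment is [ʈ].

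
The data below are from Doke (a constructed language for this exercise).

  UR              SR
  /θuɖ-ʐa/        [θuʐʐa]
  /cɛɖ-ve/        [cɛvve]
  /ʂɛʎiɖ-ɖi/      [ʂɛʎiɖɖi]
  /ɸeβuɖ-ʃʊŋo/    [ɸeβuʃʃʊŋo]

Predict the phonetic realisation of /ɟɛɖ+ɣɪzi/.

The data show regressive total assimilation (/ɖ/ → [ʐ] before /ʐ/; /ɖ/ → [v] before /v/; /ɖ/ → [ʃ] before /ʃ/): in every case the target segment becomes identical to its following neighbour, copying more than a single feature.
In [ʂɛʎiɖɖi] the two consonants at the boundary are already identical (/ɖ/ + /ɖ/), so the rule applies vacuously and nothing changes.
/ɖ/ is the segment targeted by the rule; it sits immediately before /ɣ/, so it assimilates completely and surfaces as [ɣ].

[ɟɛɣɣɪzi]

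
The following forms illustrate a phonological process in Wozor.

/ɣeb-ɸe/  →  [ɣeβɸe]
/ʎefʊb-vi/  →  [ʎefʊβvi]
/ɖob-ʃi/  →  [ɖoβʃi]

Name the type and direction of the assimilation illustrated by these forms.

The segment that alternates is /b/, which surfaces as [β] when adjacent to /ɸ/.
The change stop → fricative matches the manner of the following /ɸ/, identifying this as manner assimilation.
Place and voice are unchanged, so the assimilation is partial, not total.
The other alternating forms pattern the same way: /b/ → [β] before /v/ (stop → fricative, matching a fricative); /b/ → [β] before /ʃ/ (stop → fricative, matching a fricative) — only manner changes, and always toward the following segment.
Since the segment that changes precedes the conditioning segment, the assimilation is regressive.

regressive manner assimilation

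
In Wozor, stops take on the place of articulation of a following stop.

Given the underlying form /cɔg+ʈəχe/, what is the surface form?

[cɔɖʈəχe]

The rule targets /g/ (voiced velar stop), which sits before the trigger /ʈ/ (retroflex).
The voiced retroflex stop is [ɖ], so /g/ → [ɖ].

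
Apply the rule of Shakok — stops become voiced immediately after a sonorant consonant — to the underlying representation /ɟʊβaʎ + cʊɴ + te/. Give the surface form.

/c/ is a voiceless palatal stop. The preceding trigger /ʎ/ is voiced, so /c/ must become voiced as well.
Changing only its voicing to voiced gives [ɟ] — the voiced palatal stop.
At the second juncture, /t/ likewise becomes [d] adjacent to /ɴ/.

[ɟʊβaʎɟʊɴde]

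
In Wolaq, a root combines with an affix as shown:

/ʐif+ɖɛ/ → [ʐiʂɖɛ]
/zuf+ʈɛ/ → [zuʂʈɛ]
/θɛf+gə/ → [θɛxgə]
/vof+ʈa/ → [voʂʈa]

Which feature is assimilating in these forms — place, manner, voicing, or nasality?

place

Comparing underlying and surface forms, /f/ → [ʂ] is the alternation; the neighbouring /ɖ/ is constant.
/f/ is labiodental while /ɖ/ is retroflex; the output [ʂ] is retroflex, matching the trigger — so the feature that spreads is place.
Checking the remaining alternations: /f/ → [ʂ] before /ʈ/ (labiodental → retroflex, matching retroflex); /f/ → [x] before /g/ (labiodental → velar, matching velar) — only place changes, and always toward the following segment.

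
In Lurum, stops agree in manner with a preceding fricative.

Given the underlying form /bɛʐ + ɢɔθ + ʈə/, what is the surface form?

[bɛʐʁɔθʂə]

/ɢ/ is a voiced uvular stop. The preceding trigger /ʐ/ is a fricative, so /ɢ/ must become a fricative as well.
The voiced uvular fricative is [ʁ], so /ɢ/ → [ʁ].
The same rule applies at the second boundary: /ʈ/ → [ʂ] next to /θ/.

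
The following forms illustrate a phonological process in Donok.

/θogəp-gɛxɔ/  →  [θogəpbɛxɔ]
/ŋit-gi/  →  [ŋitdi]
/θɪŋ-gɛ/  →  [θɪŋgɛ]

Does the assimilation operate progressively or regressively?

The segment that alternates is /g/, which surfaces as [b] when adjacent to /p/.
The change velar → bilabial matches the place of the preceding /p/, identifying this as place assimilation.
Checking the remaining alternation: /g/ → [d] after /t/ (velar → alveolar, matching alveolar) — only place changes, and always toward the preceding segment.
Nothing changes in [θɪŋgɛ]: there the adjacent consonants already agree in place (/g/ and /ŋ/ are both velar), so this form is consistent with the same rule.
The trigger is the preceding segment, so the direction is progressive (perseverative).

progressive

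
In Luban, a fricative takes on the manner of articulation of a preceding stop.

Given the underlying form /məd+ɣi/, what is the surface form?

[mədgi]

The rule targets /ɣ/ (voiced velar fricative), which sits after the trigger /d/ (stop).
The voiced velar stop is [g], so /ɣ/ → [g].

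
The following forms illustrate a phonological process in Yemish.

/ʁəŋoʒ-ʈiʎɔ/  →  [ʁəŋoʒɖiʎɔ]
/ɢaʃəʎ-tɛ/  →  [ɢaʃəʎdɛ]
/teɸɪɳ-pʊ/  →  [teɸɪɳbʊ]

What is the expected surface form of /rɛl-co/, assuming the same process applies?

The data show progressive voicing assimilation: /ʈ/ → [ɖ] after /ʒ/; /t/ → [d] after /ʎ/; /p/ → [b] after /ɳ/. In each pair only voicing changes, matching the preceding consonant, while place and manner stay constant.
The rule targets /c/ (voiceless palatal stop), which sits after the trigger /l/ (voiced).
The voiced palatal stop is [ɟ], so /c/ → [ɟ].

[rɛlɟo]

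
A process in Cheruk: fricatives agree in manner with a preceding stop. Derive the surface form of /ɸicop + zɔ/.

[ɸicopdɔ]

/z/ is a voiced alveolar fricative. The preceding trigger /p/ is a stop, so /z/ must become a stop as well.
The voiced alveolar stop is [d], so /z/ → [d].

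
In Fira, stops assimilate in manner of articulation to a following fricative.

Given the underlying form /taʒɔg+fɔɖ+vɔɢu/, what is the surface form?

[taʒɔɣfɔʐvɔɢu]

The rule targets /g/ (voiced velar stop), which sits before the trigger /f/ (fricative).
Changing only its manner to fricative gives [ɣ] — the voiced velar fricative.
At the second juncture, /ɖ/ likewise becomes [ʐ] adjacent to /v/.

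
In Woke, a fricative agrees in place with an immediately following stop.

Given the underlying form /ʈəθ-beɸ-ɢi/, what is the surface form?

/θ/ is a voiceless dental fricative. The following trigger /b/ is bilabial, so /θ/ must become bilabial as well.
Changing only its place to bilabial gives [ɸ] — the voiceless bilabial fricative.
At the second juncture, /ɸ/ likewise becomes [χ] adjacent to /ɢ/.

[ʈəɸbeχɢi]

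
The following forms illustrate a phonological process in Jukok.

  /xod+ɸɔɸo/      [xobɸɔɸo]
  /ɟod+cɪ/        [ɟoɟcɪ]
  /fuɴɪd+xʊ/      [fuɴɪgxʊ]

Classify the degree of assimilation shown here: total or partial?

partial assimilation

Comparing underlying and surface forms, /d/ → [b] is the alternation; the neighbouring /ɸ/ is constant.
/d/ is alveolar while /ɸ/ is bilabial; the output [b] is bilabial, matching the trigger — so the feature that spreads is place.
Manner and voice are unchanged, so the assimilation is partial, not total.
Checking the remaining alternations: /d/ → [ɟ] before /c/ (alveolar → palatal, matching palatal); /d/ → [g] before /x/ (alveolar → velar, matching velar) — only place changes, and always toward the following segment.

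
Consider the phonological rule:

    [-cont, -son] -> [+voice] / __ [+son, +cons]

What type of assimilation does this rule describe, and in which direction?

The structural change is [+voice], and the conditioning segment [+son, +cons] (a sonorant consonant) is itself voiced, so the target comes to share the voicing of its neighbour — voicing assimilation.
Since the environment is written after the underscore, the trigger follows the target; the direction is regressive.

regressive voicing assimilation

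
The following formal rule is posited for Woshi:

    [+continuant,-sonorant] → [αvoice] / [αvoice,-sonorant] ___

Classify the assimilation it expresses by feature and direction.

The rule copies [voice] from the environment onto the target, so the assimilating feature is voicing.
The conditioning segment sits to the left of the focus bar, meaning the trigger precedes the segment that changes — progressive assimilation.

progressive voicing assimilation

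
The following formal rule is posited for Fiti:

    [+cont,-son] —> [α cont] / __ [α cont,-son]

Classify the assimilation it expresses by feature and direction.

regressive manner assimilation

The rule copies [cont] (continuancy) from the environment onto the target fricatives; since [±cont] encodes the stop/fricative manner contrast, the assimilating dimension is manner.
The conditioning segment sits to the right of the focus bar, meaning the trigger follows the segment that changes — regressive assimilation.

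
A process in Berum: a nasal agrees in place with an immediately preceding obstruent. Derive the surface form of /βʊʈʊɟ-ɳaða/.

[βʊʈʊɟɲaða]

The rule targets /ɳ/ (voiced retroflex nasal), which sits after the trigger /ɟ/ (palatal).
A voiced palatal nasal is [ɲ], so the surface segment is [ɲ].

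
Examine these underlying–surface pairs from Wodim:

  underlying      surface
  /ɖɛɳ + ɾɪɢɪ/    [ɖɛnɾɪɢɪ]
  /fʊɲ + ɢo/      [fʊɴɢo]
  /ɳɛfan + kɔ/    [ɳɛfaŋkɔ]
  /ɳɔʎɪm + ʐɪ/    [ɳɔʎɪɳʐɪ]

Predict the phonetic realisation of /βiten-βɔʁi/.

The data show regressive place assimilation: /ɳ/ → [n] before /ɾ/; /ɲ/ → [ɴ] before /ɢ/; /n/ → [ŋ] before /k/; /m/ → [ɳ] before /ʐ/. In each pair only place changes, matching the following consonant, while manner and voice stay constant.
/n/ is a voiced alveolar nasal. The following trigger /β/ is bilabial, so /n/ must become bilabial as well.
Changing only its place to bilabial gives [m] — the voiced bilabial nasal.

[βitemβɔʁi]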